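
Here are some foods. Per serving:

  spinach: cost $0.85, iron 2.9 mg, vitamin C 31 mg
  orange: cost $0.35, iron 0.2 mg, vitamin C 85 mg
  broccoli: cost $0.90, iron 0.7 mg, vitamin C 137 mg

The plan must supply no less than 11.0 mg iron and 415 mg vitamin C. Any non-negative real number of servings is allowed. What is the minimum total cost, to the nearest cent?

$4.27

Compare the cost at each extreme point of the feasible region.
spinach only: max(11.0/2.9, 415/31) = 13.39 servings → $11.38.
orange only: max(11.0/0.2, 415/85) = 55 servings → $19.25.
broccoli only: max(11.0/0.7, 415/137) = 15.71 servings → $14.14.
spinach + orange with both tight: 3.546 servings and 3.589 servings → $4.27.
spinach + broccoli with both tight: 3.239 servings and 2.296 servings → $4.82.
orange + broccoli: intersection lies outside the first quadrant.
So the least-cost plan costs $4.27.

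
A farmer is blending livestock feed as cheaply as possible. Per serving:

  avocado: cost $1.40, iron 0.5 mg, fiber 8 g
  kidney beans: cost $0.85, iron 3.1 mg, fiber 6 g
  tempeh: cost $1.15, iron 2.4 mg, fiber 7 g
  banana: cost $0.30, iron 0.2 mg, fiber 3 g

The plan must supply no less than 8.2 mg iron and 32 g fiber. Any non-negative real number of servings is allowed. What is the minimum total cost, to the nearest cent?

Minimising a linear cost over {iron ≥ 8.2, fiber ≥ 32, servings ≥ 0} — the optimum is at a vertex, using one or two foods.
avocado only: max(8.2/0.5, 32/8) = 16.4 servings → $22.96.
kidney beans only: max(8.2/3.1, 32/6) = 5.333 servings → $4.53.
tempeh only: max(8.2/2.4, 32/7) = 4.571 servings → $5.26.
banana only: max(8.2/0.2, 32/3) = 41 servings → $12.30.
avocado + kidney beans with both tight: 2.294 servings and 2.275 servings → $5.14.
avocado + tempeh with both tight: 1.236 servings and 3.159 servings → $5.36.
avocado + banana: intersection lies outside the first quadrant.
kidney beans + tempeh with both targets exact would need a negative amount; discard.
kidney beans + banana with both tight: 2.247 servings and 6.173 servings → $3.76.
tempeh + banana with both tight: 3.138 servings and 3.345 servings → $4.61.
Cheapest feasible corner: $3.76.

$3.76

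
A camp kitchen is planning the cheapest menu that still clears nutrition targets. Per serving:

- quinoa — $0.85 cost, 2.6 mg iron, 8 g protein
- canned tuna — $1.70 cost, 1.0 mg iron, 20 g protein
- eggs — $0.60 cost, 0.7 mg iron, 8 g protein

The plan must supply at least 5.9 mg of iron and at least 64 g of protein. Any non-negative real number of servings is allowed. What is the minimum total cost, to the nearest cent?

This is a tiny linear program; its minimum lies at a vertex of the feasible set. List the vertices and price them.
quinoa only: max(5.9/2.6, 64/8) = 8 servings → $6.80.
canned tuna only: max(5.9/1.0, 64/20) = 5.9 servings → $10.03.
eggs only: max(5.9/0.7, 64/8) = 8.429 servings → $5.06.
quinoa + canned tuna with both tight: 1.227 servings and 2.709 servings → $5.65.
quinoa + eggs with both tight: 0.1579 servings and 7.842 servings → $4.84.
canned tuna + eggs with both targets exact would need a negative amount; discard.
So the least-cost plan costs $4.84.

$4.84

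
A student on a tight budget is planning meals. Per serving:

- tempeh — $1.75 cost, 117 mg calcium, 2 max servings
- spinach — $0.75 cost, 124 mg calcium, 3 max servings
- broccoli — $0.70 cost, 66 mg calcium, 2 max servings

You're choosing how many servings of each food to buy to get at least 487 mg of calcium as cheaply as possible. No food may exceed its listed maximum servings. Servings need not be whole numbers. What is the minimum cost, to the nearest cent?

Cost per mg of calcium: spinach $0.0060, broccoli $0.0106, tempeh $0.0150.
Take 3 servings of spinach: +372.0 mg calcium for $2.25 (total $2.25, still need 115.0 mg).
Take 1.742 servings of broccoli: +115.0 mg calcium for $1.22 (total $3.47, still need 0.0 mg).
Greedy by cheapest-per-mg is optimal for a single linear constraint, so the minimum cost is $3.47.

$3.47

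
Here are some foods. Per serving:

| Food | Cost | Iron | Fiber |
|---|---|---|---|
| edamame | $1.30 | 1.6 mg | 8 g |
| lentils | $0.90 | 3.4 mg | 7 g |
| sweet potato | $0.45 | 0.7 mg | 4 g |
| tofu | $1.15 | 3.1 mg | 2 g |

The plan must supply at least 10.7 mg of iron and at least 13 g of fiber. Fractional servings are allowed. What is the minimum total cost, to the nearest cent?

A basic optimal solution has at most two foods positive. Try each food alone and each pair with both targets met exactly.
edamame only: max(10.7/1.6, 13/8) = 6.688 servings → $8.69.
lentils only: max(10.7/3.4, 13/7) = 3.147 servings → $2.83.
sweet potato only: max(10.7/0.7, 13/4) = 15.29 servings → $6.88.
tofu only: max(10.7/3.1, 13/2) = 6.5 servings → $7.47.
edamame + lentils with both targets exact would need a negative amount; discard.
edamame + sweet potato: the both-tight solution has a negative serving — not a feasible corner.
edamame + tofu with both tight: 0.875 servings and 3 servings → $4.59.
lentils + sweet potato: the both-tight solution has a negative serving — not a feasible corner.
lentils + tofu with both tight: 1.268 servings and 2.06 servings → $3.51.
sweet potato + tofu with both tight: 1.718 servings and 3.064 servings → $4.30.
The minimum over all feasible corners is $2.83.

$2.83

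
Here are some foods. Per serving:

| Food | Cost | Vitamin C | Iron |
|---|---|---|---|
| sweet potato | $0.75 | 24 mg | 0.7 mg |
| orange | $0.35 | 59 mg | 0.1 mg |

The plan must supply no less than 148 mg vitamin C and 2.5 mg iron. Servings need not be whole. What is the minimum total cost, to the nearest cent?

Minimising a linear cost over {vitamin C ≥ 148, iron ≥ 2.5, servings ≥ 0} — the optimum is at a vertex, using one or two foods.
sweet potato only: max(148/24, 2.5/0.7) = 6.167 servings → $4.62.
orange only: max(148/59, 2.5/0.1) = 25 servings → $8.75.
sweet potato + orange with both tight: 3.411 servings and 1.121 servings → $2.95.
The minimum over all feasible corners is $2.95.

$2.95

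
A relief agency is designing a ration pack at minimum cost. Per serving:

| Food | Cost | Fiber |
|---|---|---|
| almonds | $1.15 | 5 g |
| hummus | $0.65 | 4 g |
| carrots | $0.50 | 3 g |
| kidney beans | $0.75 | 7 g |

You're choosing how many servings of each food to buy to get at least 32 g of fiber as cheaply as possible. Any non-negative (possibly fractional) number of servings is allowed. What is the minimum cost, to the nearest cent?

$3.43

Cost per g of fiber: kidney beans $0.1071, hummus $0.1625, carrots $0.1667, almonds $0.2300.
With no serving limits, use only kidney beans: 32 g / 7 g = 4.571 servings × $0.75 = $3.43.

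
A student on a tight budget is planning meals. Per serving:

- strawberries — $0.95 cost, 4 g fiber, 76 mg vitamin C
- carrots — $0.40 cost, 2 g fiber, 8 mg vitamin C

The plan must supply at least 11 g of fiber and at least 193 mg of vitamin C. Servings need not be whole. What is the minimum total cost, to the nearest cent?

$2.57

A basic optimal solution has at most two foods positive. Try each food alone and each pair with both targets met exactly.
strawberries only: max(11/4, 193/76) = 2.75 servings → $2.61.
carrots only: max(11/2, 193/8) = 24.12 servings → $9.65.
strawberries + carrots with both tight: 2.483 servings and 0.5333 servings → $2.57.
Cheapest feasible corner: $2.57.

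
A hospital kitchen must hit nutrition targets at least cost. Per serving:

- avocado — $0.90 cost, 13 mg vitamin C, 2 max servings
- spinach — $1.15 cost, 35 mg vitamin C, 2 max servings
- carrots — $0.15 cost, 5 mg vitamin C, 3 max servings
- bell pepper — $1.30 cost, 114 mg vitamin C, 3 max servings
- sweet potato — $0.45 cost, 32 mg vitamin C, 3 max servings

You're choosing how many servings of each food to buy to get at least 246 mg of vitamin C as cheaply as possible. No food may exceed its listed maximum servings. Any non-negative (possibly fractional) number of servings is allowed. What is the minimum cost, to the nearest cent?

Cost per mg of vitamin C: bell pepper $0.0114, sweet potato $0.0141, carrots $0.0300, spinach $0.0329, avocado $0.0692.
Take 2.158 servings of bell pepper: +246.0 mg vitamin C for $2.81 (total $2.81, still need 0.0 mg).
Greedy by cheapest-per-mg is optimal for a single linear constraint, so the minimum cost is $2.81.

$2.81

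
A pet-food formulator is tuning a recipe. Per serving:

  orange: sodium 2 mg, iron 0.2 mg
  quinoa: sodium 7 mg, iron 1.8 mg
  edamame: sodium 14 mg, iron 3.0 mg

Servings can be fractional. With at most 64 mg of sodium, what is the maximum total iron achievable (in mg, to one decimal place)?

16.5 mg

Iron per mg sodium: quinoa 0.2571, edamame 0.2143, orange 0.1.
With no serving limits, spend the whole sodium allowance on quinoa: 64 mg / 7 mg × 1.8 mg = 16.5 mg.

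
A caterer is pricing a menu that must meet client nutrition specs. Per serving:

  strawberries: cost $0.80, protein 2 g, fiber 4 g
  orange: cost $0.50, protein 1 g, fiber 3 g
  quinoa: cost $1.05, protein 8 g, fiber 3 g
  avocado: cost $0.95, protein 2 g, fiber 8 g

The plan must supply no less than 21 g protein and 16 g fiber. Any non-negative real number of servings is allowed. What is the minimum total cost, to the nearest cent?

This is a tiny linear program; its minimum lies at a vertex of the feasible set. List the vertices and price them.
strawberries only: max(21/2, 16/4) = 10.5 servings → $8.40.
orange only: max(21/1, 16/3) = 21 servings → $10.50.
quinoa only: max(21/8, 16/3) = 5.333 servings → $5.60.
avocado only: max(21/2, 16/8) = 10.5 servings → $9.97.
strawberries + orange: the both-tight solution has a negative serving — not a feasible corner.
strawberries + quinoa with both tight: 2.5 servings and 2 servings → $4.10.
strawberries + avocado with both targets exact would need a negative amount; discard.
orange + quinoa with both tight: 3.095 servings and 2.238 servings → $3.90.
orange + avocado: intersection lies outside the first quadrant.
quinoa + avocado with both tight: 2.345 servings and 1.121 servings → $3.53.
Cheapest feasible corner: $3.53.

$3.53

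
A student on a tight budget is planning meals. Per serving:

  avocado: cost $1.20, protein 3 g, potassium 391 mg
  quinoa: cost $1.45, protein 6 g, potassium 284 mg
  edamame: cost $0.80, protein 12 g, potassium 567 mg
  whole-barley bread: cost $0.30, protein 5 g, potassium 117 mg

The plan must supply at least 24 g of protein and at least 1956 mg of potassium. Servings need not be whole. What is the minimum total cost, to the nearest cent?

$2.76

Minimising a linear cost over {protein ≥ 24, potassium ≥ 1956, servings ≥ 0} — the optimum is at a vertex, using one or two foods.
avocado only: max(24/3, 1956/391) = 8 servings → $9.60.
quinoa only: max(24/6, 1956/284) = 6.887 servings → $9.99.
edamame only: max(24/12, 1956/567) = 3.45 servings → $2.76.
whole-barley bread only: max(24/5, 1956/117) = 16.72 servings → $5.02.
avocado + quinoa with both tight: 3.293 servings and 2.353 servings → $7.36.
avocado + edamame with both tight: 3.298 servings and 1.176 servings → $4.90.
avocado + whole-barley bread with both tight: 4.347 servings and 2.192 servings → $5.87.
quinoa + edamame: intersection lies outside the first quadrant.
quinoa + whole-barley bread: intersection lies outside the first quadrant.
edamame + whole-barley bread: intersection lies outside the first quadrant.
Cheapest feasible corner: $2.76.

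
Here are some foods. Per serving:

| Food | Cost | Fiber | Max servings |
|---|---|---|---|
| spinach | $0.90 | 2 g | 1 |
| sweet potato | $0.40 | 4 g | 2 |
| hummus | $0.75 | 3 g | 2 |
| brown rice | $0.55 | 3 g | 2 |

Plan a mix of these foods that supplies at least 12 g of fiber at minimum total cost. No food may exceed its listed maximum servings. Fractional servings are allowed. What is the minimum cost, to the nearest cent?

$1.53

Cost per g of fiber: sweet potato $0.1000, brown rice $0.1833, hummus $0.2500, spinach $0.4500.
Take 2 servings of sweet potato: +8.0 g fiber for $0.80 (total $0.80, still need 4.0 g).
Take 1.333 servings of brown rice: +4.0 g fiber for $0.73 (total $1.53, still need 0.0 g).
Greedy by cheapest-per-g is optimal for a single linear constraint, so the minimum cost is $1.53.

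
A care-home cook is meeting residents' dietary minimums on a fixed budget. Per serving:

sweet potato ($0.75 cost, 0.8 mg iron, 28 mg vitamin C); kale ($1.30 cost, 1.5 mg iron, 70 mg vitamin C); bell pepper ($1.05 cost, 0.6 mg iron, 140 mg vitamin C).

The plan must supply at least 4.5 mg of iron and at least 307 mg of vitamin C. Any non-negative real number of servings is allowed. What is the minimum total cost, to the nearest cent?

$4.36

A basic optimal solution has at most two foods positive. Try each food alone and each pair with both targets met exactly.
sweet potato only: max(4.5/0.8, 307/28) = 10.96 servings → $8.22.
kale only: max(4.5/1.5, 307/70) = 4.386 servings → $5.70.
bell pepper only: max(4.5/0.6, 307/140) = 7.5 servings → $7.88.
sweet potato + kale with both targets exact would need a negative amount; discard.
sweet potato + bell pepper with both tight: 4.683 servings and 1.256 servings → $4.83.
kale + bell pepper with both tight: 2.654 servings and 0.8661 servings → $4.36.
Cheapest feasible corner: $4.36.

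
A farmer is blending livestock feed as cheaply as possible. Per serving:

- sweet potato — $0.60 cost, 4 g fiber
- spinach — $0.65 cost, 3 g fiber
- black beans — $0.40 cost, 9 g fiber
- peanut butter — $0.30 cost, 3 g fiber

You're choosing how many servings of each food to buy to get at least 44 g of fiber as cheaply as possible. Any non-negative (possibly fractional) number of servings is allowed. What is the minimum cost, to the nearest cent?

Cost per g of fiber: black beans $0.0444, peanut butter $0.1000, sweet potato $0.1500, spinach $0.2167.
With no serving limits, use only black beans: 44 g / 9 g = 4.889 servings × $0.40 = $1.96.

$1.96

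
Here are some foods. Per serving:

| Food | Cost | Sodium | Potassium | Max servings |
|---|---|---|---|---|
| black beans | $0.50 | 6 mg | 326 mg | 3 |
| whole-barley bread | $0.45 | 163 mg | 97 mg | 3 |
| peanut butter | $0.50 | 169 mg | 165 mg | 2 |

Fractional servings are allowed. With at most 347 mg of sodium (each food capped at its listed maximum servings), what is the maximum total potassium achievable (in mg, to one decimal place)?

1299.2 mg

Potassium per mg sodium: black beans 54.33, peanut butter 0.9763, whole-barley bread 0.5951.
Take 3 servings of black beans: uses 18 mg sodium, +978.0 mg potassium (running total 978.0 mg).
Take 1.947 servings of peanut butter: uses 329 mg sodium, +321.2 mg potassium (running total 1299.2 mg).
Filling greedily by potassium-per-mg sodium is optimal for one linear limit, giving 1299.2 mg.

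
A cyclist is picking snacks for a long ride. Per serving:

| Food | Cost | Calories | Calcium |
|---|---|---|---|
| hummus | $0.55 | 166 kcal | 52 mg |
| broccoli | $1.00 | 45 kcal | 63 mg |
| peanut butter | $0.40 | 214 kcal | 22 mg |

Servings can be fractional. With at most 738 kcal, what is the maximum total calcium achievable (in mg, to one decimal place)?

1033.2 mg

Calcium per kcal: broccoli 1.4, hummus 0.3133, peanut butter 0.1028.
With no serving limits, spend the whole calories allowance on broccoli: 738 kcal / 45 kcal × 63 mg = 1033.2 mg.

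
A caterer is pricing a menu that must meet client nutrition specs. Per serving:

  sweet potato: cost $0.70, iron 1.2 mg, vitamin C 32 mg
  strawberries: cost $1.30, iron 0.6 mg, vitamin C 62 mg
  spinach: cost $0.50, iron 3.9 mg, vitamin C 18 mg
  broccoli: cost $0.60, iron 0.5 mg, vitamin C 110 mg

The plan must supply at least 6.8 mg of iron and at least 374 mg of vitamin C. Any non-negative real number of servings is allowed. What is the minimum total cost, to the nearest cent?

$2.58

Check every corner: each single food scaled to meet both minima, and each pair solved so both constraints bind.
sweet potato only: max(6.8/1.2, 374/32) = 11.69 servings → $8.18.
strawberries only: max(6.8/0.6, 374/62) = 11.33 servings → $14.73.
spinach only: max(6.8/3.9, 374/18) = 20.78 servings → $10.39.
broccoli only: max(6.8/0.5, 374/110) = 13.6 servings → $8.16.
sweet potato + strawberries with both tight: 3.572 servings and 4.188 servings → $7.95.
sweet potato + spinach with both targets exact would need a negative amount; discard.
sweet potato + broccoli with both tight: 4.836 servings and 1.993 servings → $4.58.
strawberries + spinach with both tight: 5.784 servings and 0.8537 servings → $7.95.
strawberries + broccoli with both targets exact would need a negative amount; discard.
spinach + broccoli with both tight: 1.336 servings and 3.181 servings → $2.58.
The minimum over all feasible corners is $2.58.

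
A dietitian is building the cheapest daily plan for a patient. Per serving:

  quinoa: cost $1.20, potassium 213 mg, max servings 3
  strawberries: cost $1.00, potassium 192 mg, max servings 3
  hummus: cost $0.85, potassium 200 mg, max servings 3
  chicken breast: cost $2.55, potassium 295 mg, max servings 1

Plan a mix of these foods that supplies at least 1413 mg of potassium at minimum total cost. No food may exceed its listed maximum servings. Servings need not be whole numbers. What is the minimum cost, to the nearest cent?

$6.89

Cost per mg of potassium: hummus $0.0043, strawberries $0.0052, quinoa $0.0056, chicken breast $0.0086.
Take 3 servings of hummus: +600.0 mg potassium for $2.55 (total $2.55, still need 813.0 mg).
Take 3 servings of strawberries: +576.0 mg potassium for $3.00 (total $5.55, still need 237.0 mg).
Take 1.113 servings of quinoa: +237.0 mg potassium for $1.34 (total $6.89, still need 0.0 mg).
Filling from the cheapest source first is optimal under one linear minimum: $6.89.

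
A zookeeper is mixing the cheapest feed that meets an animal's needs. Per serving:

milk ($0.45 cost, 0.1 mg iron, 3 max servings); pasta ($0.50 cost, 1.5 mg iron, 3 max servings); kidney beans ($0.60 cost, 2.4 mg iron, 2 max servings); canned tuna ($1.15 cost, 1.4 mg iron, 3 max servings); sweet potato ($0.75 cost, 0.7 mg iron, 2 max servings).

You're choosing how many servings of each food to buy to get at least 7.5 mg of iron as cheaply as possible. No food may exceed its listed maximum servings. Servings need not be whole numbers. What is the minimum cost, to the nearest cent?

$2.10

Cost per mg of iron: kidney beans $0.2500, pasta $0.3333, canned tuna $0.8214, sweet potato $1.0714, milk $4.5000.
Take 2 servings of kidney beans: +4.8 mg iron for $1.20 (total $1.20, still need 2.7 mg).
Take 1.8 servings of pasta: +2.7 mg iron for $0.90 (total $2.10, still need 0.0 mg).
Greedy by cheapest-per-mg is optimal for a single linear constraint, so the minimum cost is $2.10.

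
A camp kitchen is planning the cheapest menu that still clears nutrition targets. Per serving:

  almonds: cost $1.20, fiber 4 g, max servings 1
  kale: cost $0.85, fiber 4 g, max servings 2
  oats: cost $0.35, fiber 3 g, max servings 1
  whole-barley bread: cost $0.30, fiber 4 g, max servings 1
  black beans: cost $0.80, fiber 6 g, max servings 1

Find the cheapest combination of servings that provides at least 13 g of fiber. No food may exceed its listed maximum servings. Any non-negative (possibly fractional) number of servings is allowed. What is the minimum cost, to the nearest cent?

Cost per g of fiber: whole-barley bread $0.0750, oats $0.1167, black beans $0.1333, kale $0.2125, almonds $0.3000.
Take 1 serving of whole-barley bread: +4.0 g fiber for $0.30 (total $0.30, still need 9.0 g).
Take 1 serving of oats: +3.0 g fiber for $0.35 (total $0.65, still need 6.0 g).
Take 1 serving of black beans: +6.0 g fiber for $0.80 (total $1.45, still need 0.0 g).
Filling from the cheapest source first is optimal under one linear minimum: $1.45.

$1.45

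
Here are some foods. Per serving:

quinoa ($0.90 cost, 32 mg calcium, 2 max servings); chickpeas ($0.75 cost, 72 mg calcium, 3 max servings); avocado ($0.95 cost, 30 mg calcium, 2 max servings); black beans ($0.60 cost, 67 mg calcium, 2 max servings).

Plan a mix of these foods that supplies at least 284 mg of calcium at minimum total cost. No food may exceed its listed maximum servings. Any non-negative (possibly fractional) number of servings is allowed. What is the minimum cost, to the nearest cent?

Cost per mg of calcium: black beans $0.0090, chickpeas $0.0104, quinoa $0.0281, avocado $0.0317.
Take 2 servings of black beans: +134.0 mg calcium for $1.20 (total $1.20, still need 150.0 mg).
Take 2.083 servings of chickpeas: +150.0 mg calcium for $1.56 (total $2.76, still need 0.0 mg).
Greedy by cheapest-per-mg is optimal for a single linear constraint, so the minimum cost is $2.76.

$2.76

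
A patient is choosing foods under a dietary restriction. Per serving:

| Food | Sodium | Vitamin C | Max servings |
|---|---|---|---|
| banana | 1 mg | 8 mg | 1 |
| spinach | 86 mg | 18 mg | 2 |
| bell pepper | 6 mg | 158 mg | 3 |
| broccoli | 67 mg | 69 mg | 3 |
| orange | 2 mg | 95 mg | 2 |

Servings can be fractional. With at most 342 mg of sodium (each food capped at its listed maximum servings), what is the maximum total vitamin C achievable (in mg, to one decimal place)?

903.7 mg

Vitamin C per mg sodium: orange 47.5, bell pepper 26.33, banana 8, broccoli 1.03, spinach 0.2093.
Take 2 servings of orange: uses 4 mg sodium, +190.0 mg vitamin C (running total 190.0 mg).
Take 3 servings of bell pepper: uses 18 mg sodium, +474.0 mg vitamin C (running total 664.0 mg).
Take 1 serving of banana: uses 1 mg sodium, +8.0 mg vitamin C (running total 672.0 mg).
Take 3 servings of broccoli: uses 201 mg sodium, +207.0 mg vitamin C (running total 879.0 mg).
Take 1.372 servings of spinach: uses 118 mg sodium, +24.7 mg vitamin C (running total 903.7 mg).
Greedy by best ratio exhausts the sodium allowance optimally: 903.7 mg.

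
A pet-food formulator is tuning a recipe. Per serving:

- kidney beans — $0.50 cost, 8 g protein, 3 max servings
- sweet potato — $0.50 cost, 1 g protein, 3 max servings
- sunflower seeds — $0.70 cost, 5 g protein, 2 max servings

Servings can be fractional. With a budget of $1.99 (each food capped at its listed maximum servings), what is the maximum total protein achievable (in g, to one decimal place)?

27.5 g

Protein per dollar: kidney beans 16, sunflower seeds 7.143, sweet potato 2.
Take 3 servings of kidney beans: spends $1.50, +24.0 g protein (running total 24.0 g).
Take 0.7 servings of sunflower seeds: spends $0.49, +3.5 g protein (running total 27.5 g).
Filling greedily by protein-per-dollar is optimal for one linear limit, giving 27.5 g.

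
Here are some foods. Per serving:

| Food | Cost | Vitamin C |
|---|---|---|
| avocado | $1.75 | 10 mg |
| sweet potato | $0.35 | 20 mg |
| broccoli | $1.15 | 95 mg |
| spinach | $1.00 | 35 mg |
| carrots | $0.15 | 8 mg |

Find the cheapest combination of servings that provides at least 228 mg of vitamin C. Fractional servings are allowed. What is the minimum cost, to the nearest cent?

$2.76

Cost per mg of vitamin C: broccoli $0.0121, sweet potato $0.0175, carrots $0.0187, spinach $0.0286, avocado $0.1750.
With no serving limits, use only broccoli: 228 mg / 95 mg = 2.4 servings × $1.15 = $2.76.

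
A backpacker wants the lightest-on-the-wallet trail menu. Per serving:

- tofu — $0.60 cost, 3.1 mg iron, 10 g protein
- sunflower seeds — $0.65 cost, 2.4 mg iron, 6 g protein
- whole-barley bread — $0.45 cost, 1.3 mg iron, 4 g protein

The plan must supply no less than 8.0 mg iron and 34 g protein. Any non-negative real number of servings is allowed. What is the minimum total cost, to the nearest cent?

Minimising a linear cost over {iron ≥ 8.0, protein ≥ 34, servings ≥ 0} — the optimum is at a vertex, using one or two foods.
tofu only: max(8.0/3.1, 34/10) = 3.4 servings → $2.04.
sunflower seeds only: max(8.0/2.4, 34/6) = 5.667 servings → $3.68.
whole-barley bread only: max(8.0/1.3, 34/4) = 8.5 servings → $3.83.
tofu + sunflower seeds: intersection lies outside the first quadrant.
tofu + whole-barley bread: intersection lies outside the first quadrant.
sunflower seeds + whole-barley bread: intersection lies outside the first quadrant.
Cheapest feasible corner: $2.04.

$2.04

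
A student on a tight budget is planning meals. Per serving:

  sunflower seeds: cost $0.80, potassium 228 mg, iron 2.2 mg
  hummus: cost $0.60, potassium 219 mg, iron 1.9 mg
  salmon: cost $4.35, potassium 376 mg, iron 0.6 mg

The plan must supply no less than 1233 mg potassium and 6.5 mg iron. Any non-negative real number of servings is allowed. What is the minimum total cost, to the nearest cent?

$3.38

This is a tiny linear program; its minimum lies at a vertex of the feasible set. List the vertices and price them.
sunflower seeds only: max(1233/228, 6.5/2.2) = 5.408 servings → $4.33.
hummus only: max(1233/219, 6.5/1.9) = 5.63 servings → $3.38.
salmon only: max(1233/376, 6.5/0.6) = 10.83 servings → $47.12.
sunflower seeds + hummus: intersection lies outside the first quadrant.
sunflower seeds + salmon with both tight: 2.468 servings and 1.782 servings → $9.73.
hummus + salmon with both tight: 2.923 servings and 1.577 servings → $8.61.
So the least-cost plan costs $3.38.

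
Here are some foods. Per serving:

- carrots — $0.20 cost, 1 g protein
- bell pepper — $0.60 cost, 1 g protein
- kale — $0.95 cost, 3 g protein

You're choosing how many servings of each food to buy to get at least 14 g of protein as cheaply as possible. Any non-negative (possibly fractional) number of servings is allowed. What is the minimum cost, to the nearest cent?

Cost per g of protein: carrots $0.2000, kale $0.3167, bell pepper $0.6000.
With no serving limits, use only carrots: 14 g / 1 g = 14 servings × $0.20 = $2.80.

$2.80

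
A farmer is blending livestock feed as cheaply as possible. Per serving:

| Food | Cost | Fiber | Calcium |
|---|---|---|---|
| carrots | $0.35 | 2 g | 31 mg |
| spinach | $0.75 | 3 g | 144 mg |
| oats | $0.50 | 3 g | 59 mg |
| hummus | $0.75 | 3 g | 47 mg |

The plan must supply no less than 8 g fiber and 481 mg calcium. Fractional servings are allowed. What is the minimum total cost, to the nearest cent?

$2.51

At the optimum either one food covers both requirements or two foods hit both targets exactly; no other combination can be cheaper.
carrots only: max(8/2, 481/31) = 15.52 servings → $5.43.
spinach only: max(8/3, 481/144) = 3.34 servings → $2.51.
oats only: max(8/3, 481/59) = 8.153 servings → $4.08.
hummus only: max(8/3, 481/47) = 10.23 servings → $7.68.
carrots + spinach: the both-tight solution has a negative serving — not a feasible corner.
carrots + oats: the both-tight solution has a negative serving — not a feasible corner.
carrots + hummus: intersection lies outside the first quadrant.
spinach + oats with both targets exact would need a negative amount; discard.
spinach + hummus: the both-tight solution has a negative serving — not a feasible corner.
oats + hummus: intersection lies outside the first quadrant.
The minimum over all feasible corners is $2.51.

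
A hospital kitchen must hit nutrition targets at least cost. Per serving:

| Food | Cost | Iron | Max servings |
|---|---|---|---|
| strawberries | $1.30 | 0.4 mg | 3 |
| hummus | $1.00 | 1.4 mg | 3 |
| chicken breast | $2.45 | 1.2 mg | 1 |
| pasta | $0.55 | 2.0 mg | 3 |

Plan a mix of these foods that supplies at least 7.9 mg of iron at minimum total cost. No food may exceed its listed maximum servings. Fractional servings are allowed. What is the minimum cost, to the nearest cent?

Cost per mg of iron: pasta $0.2750, hummus $0.7143, chicken breast $2.0417, strawberries $3.2500.
Take 3 servings of pasta: +6.0 mg iron for $1.65 (total $1.65, still need 1.9 mg).
Take 1.357 servings of hummus: +1.9 mg iron for $1.36 (total $3.01, still need 0.0 mg).
Filling from the cheapest source first is optimal under one linear minimum: $3.01.

$3.01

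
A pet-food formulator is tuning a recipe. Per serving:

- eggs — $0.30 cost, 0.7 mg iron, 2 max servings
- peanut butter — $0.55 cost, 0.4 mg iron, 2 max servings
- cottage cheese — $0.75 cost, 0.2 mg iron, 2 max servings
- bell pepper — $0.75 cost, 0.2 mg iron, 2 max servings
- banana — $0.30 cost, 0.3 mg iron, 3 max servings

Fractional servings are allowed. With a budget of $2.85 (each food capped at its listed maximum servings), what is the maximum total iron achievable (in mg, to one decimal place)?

Iron per dollar: eggs 2.333, banana 1, peanut butter 0.7273, cottage cheese 0.2667, bell pepper 0.2667.
Take 2 servings of eggs: spends $0.60, +1.4 mg iron (running total 1.4 mg).
Take 3 servings of banana: spends $0.90, +0.9 mg iron (running total 2.3 mg).
Take 2 servings of peanut butter: spends $1.10, +0.8 mg iron (running total 3.1 mg).
Take 0.3333 servings of cottage cheese: spends $0.25, +0.1 mg iron (running total 3.2 mg).
Filling greedily by iron-per-dollar is optimal for one linear limit, giving 3.2 mg.

3.2 mg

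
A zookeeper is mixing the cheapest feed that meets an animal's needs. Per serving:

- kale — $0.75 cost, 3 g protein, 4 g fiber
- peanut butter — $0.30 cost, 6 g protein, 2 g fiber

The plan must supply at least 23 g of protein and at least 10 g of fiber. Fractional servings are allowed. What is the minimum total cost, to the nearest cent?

$1.50

At the optimum either one food covers both requirements or two foods hit both targets exactly; no other combination can be cheaper.
kale only: max(23/3, 10/4) = 7.667 servings → $5.75.
peanut butter only: max(23/6, 10/2) = 5 servings → $1.50.
kale + peanut butter with both tight: 0.7778 servings and 3.444 servings → $1.62.
The minimum over all feasible corners is $1.50.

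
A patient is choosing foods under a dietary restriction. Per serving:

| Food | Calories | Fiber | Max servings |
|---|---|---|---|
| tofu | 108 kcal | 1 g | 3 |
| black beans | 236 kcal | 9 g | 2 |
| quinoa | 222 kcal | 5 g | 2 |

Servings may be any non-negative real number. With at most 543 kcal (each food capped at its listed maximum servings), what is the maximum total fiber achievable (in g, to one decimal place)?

19.6 g

Fiber per kcal: black beans 0.03814, quinoa 0.02252, tofu 0.009259.
Take 2 servings of black beans: uses 472 kcal, +18.0 g fiber (running total 18.0 g).
Take 0.3198 servings of quinoa: uses 71 kcal, +1.6 g fiber (running total 19.6 g).
Filling greedily by fiber-per-kcal is optimal for one linear limit, giving 19.6 g.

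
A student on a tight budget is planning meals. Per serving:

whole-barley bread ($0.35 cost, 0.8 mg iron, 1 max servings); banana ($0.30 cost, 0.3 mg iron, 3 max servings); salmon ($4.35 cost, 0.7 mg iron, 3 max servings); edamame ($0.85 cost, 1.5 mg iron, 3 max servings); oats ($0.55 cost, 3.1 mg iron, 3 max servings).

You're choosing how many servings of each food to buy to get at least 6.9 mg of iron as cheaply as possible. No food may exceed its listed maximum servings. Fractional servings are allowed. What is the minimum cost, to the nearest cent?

$1.22

Cost per mg of iron: oats $0.1774, whole-barley bread $0.4375, edamame $0.5667, banana $1.0000, salmon $6.2143.
Take 2.226 servings of oats: +6.9 mg iron for $1.22 (total $1.22, still need 0.0 mg).
Filling from the cheapest source first is optimal under one linear minimum: $1.22.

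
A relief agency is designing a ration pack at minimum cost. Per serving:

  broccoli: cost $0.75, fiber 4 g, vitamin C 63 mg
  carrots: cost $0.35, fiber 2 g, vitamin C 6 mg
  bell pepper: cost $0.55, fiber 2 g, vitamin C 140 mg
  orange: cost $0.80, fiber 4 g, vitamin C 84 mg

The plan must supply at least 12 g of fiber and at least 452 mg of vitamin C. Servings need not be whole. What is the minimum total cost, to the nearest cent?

The cheapest plan sits at a corner of the feasible region — with two constraints it uses at most two foods.
broccoli only: max(12/4, 452/63) = 7.175 servings → $5.38.
carrots only: max(12/2, 452/6) = 75.33 servings → $26.37.
bell pepper only: max(12/2, 452/140) = 6 servings → $3.30.
orange only: max(12/4, 452/84) = 5.381 servings → $4.30.
broccoli + carrots: the both-tight solution has a negative serving — not a feasible corner.
broccoli + bell pepper with both tight: 1.788 servings and 2.424 servings → $2.67.
broccoli + orange: the both-tight solution has a negative serving — not a feasible corner.
carrots + bell pepper with both tight: 2.896 servings and 3.104 servings → $2.72.
carrots + orange with both targets exact would need a negative amount; discard.
bell pepper + orange with both tight: 2.041 servings and 1.98 servings → $2.71.
So the least-cost plan costs $2.67.

$2.67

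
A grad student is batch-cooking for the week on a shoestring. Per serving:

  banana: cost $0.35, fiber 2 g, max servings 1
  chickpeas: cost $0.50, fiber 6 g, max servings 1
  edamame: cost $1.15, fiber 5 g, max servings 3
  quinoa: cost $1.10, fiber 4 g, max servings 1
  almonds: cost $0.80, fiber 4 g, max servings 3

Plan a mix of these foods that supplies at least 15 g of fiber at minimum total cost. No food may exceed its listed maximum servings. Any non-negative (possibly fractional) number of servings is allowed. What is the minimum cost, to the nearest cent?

Cost per g of fiber: chickpeas $0.0833, banana $0.1750, almonds $0.2000, edamame $0.2300, quinoa $0.2750.
Take 1 serving of chickpeas: +6.0 g fiber for $0.50 (total $0.50, still need 9.0 g).
Take 1 serving of banana: +2.0 g fiber for $0.35 (total $0.85, still need 7.0 g).
Take 1.75 servings of almonds: +7.0 g fiber for $1.40 (total $2.25, still need 0.0 g).
Filling from the cheapest source first is optimal under one linear minimum: $2.25.

$2.25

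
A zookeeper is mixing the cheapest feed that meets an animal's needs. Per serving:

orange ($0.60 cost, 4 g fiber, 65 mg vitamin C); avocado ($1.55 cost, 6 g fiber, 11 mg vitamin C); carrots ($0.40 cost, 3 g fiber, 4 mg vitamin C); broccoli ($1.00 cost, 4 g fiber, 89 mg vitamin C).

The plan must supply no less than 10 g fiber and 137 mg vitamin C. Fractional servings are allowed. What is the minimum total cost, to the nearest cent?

An LP optimum is at a vertex; with two nutrient constraints at most two foods are used. Check each candidate.
orange only: max(10/4, 137/65) = 2.5 servings → $1.50.
avocado only: max(10/6, 137/11) = 12.45 servings → $19.30.
carrots only: max(10/3, 137/4) = 34.25 servings → $13.70.
broccoli only: max(10/4, 137/89) = 2.5 servings → $2.50.
orange + avocado with both tight: 2.058 servings and 0.2948 servings → $1.69.
orange + carrots with both tight: 2.073 servings and 0.5698 servings → $1.47.
orange + broccoli: intersection lies outside the first quadrant.
avocado + carrots: the both-tight solution has a negative serving — not a feasible corner.
avocado + broccoli with both tight: 0.698 servings and 1.453 servings → $2.53.
carrots + broccoli with both tight: 1.363 servings and 1.478 servings → $2.02.
Cheapest feasible corner: $1.47.

$1.47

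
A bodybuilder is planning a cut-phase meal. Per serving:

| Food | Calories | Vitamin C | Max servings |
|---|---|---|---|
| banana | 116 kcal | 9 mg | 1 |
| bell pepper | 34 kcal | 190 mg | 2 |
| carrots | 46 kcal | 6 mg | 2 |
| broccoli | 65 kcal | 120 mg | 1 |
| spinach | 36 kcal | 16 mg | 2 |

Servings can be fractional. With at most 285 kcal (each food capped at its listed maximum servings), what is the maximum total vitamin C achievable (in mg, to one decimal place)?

Vitamin C per kcal: bell pepper 5.588, broccoli 1.846, spinach 0.4444, carrots 0.1304, banana 0.07759.
Take 2 servings of bell pepper: uses 68 kcal, +380.0 mg vitamin C (running total 380.0 mg).
Take 1 serving of broccoli: uses 65 kcal, +120.0 mg vitamin C (running total 500.0 mg).
Take 2 servings of spinach: uses 72 kcal, +32.0 mg vitamin C (running total 532.0 mg).
Take 1.739 servings of carrots: uses 80 kcal, +10.4 mg vitamin C (running total 542.4 mg).
Greedy by best ratio exhausts the calories allowance optimally: 542.4 mg.

542.4 mg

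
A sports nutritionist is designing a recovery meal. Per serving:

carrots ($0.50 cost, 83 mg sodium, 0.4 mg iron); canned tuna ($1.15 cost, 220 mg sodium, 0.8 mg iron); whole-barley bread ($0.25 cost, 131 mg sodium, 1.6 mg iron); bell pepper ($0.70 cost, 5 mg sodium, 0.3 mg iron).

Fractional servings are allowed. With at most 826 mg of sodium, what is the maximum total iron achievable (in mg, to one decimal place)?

Iron per mg sodium: bell pepper 0.06, whole-barley bread 0.01221, carrots 0.004819, canned tuna 0.003636.
With no serving limits, spend the whole sodium allowance on bell pepper: 826 mg / 5 mg × 0.3 mg = 49.6 mg.

49.6 mg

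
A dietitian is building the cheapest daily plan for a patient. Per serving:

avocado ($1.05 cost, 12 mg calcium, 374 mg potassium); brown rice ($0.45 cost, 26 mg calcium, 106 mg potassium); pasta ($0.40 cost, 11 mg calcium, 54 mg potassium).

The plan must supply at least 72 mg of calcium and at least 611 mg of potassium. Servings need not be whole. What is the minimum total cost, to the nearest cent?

$2.07

avocado only: max(72/12, 611/374) = 6 servings → $6.30.
brown rice only: max(72/26, 611/106) = 5.764 servings → $2.59.
pasta only: max(72/11, 611/54) = 11.31 servings → $4.53.
avocado + brown rice with both tight: 0.9766 servings and 2.319 servings → $2.07.
avocado + pasta with both tight: 0.8174 servings and 5.654 servings → $3.12.
brown rice + pasta with both targets exact would need a negative amount; discard.
The minimum over all feasible corners is $2.07.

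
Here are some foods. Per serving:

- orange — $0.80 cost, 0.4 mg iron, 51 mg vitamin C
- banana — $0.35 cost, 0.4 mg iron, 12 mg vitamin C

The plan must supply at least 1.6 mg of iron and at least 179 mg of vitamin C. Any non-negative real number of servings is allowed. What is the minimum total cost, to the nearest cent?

$2.91

This is a tiny linear program; its minimum lies at a vertex of the feasible set. List the vertices and price them.
orange only: max(1.6/0.4, 179/51) = 4 servings → $3.20.
banana only: max(1.6/0.4, 179/12) = 14.92 servings → $5.22.
orange + banana with both tight: 3.359 servings and 0.641 servings → $2.91.
So the least-cost plan costs $2.91.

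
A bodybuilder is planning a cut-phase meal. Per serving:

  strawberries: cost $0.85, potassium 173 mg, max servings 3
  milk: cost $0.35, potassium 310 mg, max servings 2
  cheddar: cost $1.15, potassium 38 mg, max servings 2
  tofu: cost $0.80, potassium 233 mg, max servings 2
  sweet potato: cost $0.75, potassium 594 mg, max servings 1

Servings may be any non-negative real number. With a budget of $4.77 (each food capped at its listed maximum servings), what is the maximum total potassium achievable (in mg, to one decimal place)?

2030.1 mg

Potassium per dollar: milk 885.7, sweet potato 792, tofu 291.2, strawberries 203.5, cheddar 33.04.
Take 2 servings of milk: spends $0.70, +620.0 mg potassium (running total 620.0 mg).
Take 1 serving of sweet potato: spends $0.75, +594.0 mg potassium (running total 1214.0 mg).
Take 2 servings of tofu: spends $1.60, +466.0 mg potassium (running total 1680.0 mg).
Take 2.024 servings of strawberries: spends $1.72, +350.1 mg potassium (running total 2030.1 mg).
Filling greedily by potassium-per-dollar is optimal for one linear limit, giving 2030.1 mg.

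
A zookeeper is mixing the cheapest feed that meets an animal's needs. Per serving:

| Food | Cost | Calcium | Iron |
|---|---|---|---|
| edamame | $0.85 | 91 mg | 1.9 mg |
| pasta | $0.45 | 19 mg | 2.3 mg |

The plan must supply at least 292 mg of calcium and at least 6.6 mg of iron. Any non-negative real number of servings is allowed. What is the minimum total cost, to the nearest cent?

$2.80

For a min-cost LP with two ≥-constraints, a basic feasible solution has at most two positive variables.
edamame only: max(292/91, 6.6/1.9) = 3.474 servings → $2.95.
pasta only: max(292/19, 6.6/2.3) = 15.37 servings → $6.92.
edamame + pasta with both tight: 3.154 servings and 0.2644 servings → $2.80.
The minimum over all feasible corners is $2.80.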